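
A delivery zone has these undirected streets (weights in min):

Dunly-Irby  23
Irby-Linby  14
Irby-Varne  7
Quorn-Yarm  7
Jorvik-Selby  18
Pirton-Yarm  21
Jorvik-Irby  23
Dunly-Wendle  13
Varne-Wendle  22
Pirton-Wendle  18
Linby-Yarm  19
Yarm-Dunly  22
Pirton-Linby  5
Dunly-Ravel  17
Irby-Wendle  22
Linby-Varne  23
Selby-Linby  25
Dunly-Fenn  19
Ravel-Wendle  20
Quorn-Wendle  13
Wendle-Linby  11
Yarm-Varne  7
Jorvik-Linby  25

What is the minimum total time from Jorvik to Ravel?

56 min

Enumerating some paths:
Jorvik - Linby - Wendle - Ravel: 25+11+20 = 56
Jorvik - Irby - Dunly - Ravel: 23+23+17 = 63
The minimum is 56 min via Jorvik - Linby - Wendle - Ravel.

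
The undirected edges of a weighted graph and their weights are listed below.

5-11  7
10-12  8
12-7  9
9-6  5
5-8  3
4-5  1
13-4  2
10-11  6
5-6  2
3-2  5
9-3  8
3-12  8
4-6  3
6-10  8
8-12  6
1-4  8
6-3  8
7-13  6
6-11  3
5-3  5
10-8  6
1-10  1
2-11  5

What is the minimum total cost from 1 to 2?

12

Candidate routes:
1 → 4 → 5 → 3 → 2: 8+1+5+5 = 19
1 → 10 → 11 → 2: 1+6+5 = 12
1 → 10 → 6 → 11 → 2: 1+8+3+5 = 17
The minimum is 12 via 1 → 10 → 11 → 2.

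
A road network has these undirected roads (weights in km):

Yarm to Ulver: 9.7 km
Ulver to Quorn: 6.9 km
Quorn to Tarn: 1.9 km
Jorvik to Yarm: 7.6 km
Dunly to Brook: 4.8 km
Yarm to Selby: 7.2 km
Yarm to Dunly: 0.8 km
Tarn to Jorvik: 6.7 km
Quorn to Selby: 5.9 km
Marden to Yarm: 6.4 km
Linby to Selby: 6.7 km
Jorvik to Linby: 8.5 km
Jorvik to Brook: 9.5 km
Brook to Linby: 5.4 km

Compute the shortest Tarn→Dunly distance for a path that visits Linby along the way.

24.7 km

Best Tarn to Linby: Tarn → Quorn → Selby → Linby costing 14.5
Best Linby to Dunly: Linby → Brook → Dunly costing 10.2
Total via Linby: 14.5 + 10.2 = 24.7 km.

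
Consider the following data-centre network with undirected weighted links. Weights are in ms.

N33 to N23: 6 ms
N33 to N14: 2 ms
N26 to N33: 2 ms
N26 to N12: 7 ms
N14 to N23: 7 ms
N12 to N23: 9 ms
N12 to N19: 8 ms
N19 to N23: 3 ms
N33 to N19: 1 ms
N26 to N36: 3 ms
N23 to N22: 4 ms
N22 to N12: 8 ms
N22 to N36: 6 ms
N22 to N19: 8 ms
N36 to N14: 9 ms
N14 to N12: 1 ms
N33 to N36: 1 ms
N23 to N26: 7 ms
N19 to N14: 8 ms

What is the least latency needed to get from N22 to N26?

Shortest distances from N22:
N22: 0
N23: 4  (via N22)
N36: 6  (via N22)
N19: 7  (via N23)
N33: 7  (via N36)
N12: 8  (via N22)
N14: 9  (via N33)
N26: 9  (via N36)
Shortest route: N22–N36–N26 = 9 ms.

9 ms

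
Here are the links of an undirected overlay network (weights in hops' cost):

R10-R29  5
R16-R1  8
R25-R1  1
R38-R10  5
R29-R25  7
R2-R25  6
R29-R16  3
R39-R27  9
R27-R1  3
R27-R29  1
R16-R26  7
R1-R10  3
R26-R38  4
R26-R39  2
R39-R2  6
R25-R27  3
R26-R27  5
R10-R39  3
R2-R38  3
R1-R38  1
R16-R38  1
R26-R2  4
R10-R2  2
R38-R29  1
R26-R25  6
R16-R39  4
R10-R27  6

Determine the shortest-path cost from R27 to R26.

Candidate routes:
R27 - R29 - R38 - R26: 1+1+4 = 6
R27 - R26: 5 = 5
R27 - R1 - R38 - R26: 3+1+4 = 8
The minimum is 5 hops' cost via R27 - R26.

5 hops' cost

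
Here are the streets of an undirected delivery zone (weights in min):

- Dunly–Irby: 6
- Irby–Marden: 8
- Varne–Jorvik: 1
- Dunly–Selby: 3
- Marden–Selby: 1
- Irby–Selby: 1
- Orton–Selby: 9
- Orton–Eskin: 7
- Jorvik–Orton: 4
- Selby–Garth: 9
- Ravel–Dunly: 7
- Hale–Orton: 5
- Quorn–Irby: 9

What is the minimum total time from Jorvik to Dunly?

Enumerating some paths:
Jorvik - Orton - Selby - Dunly: 4+9+3 = 16
Jorvik - Orton - Selby - Marden - Irby - Dunly: 4+9+1+8+6 = 28
Jorvik - Orton - Selby - Irby - Dunly: 4+9+1+6 = 20
The minimum is 16 min via Jorvik - Orton - Selby - Dunly.

16 min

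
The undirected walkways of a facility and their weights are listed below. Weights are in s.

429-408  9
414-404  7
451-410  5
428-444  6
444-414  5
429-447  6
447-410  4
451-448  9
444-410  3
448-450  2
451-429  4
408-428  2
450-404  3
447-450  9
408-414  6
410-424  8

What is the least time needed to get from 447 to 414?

Enumerating some paths:
447–450–404–414: 9+3+7 = 19
447–410–444–414: 4+3+5 = 12
447–429–408–414: 6+9+6 = 21
447–410–444–428–408–414: 4+3+6+2+6 = 21
Cheapest is 447–410–444–414 at 12 s.

12 s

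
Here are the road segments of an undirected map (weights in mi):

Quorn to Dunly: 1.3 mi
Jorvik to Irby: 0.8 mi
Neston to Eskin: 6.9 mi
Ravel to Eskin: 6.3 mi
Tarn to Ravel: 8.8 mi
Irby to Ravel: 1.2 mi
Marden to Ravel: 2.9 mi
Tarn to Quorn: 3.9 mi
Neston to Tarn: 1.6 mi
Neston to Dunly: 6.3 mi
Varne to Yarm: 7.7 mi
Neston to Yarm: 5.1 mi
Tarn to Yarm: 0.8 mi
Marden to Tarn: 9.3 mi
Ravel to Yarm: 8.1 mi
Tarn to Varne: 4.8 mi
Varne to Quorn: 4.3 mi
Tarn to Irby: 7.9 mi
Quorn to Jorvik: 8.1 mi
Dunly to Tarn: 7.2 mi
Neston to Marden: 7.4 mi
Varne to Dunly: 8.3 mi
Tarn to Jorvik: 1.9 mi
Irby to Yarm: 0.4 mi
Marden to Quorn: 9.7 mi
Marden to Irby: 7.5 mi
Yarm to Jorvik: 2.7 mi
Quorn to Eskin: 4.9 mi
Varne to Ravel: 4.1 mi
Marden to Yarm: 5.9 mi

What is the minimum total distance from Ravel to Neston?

Running Dijkstra from Ravel:
Ravel: 0
Irby: 1.2  (via Ravel)
Yarm: 1.6  (via Irby)
Jorvik: 2  (via Irby)
Tarn: 2.4  (via Yarm)
Marden: 2.9  (via Ravel)
Neston: 4  (via Tarn)
Shortest route: Ravel → Irby → Yarm → Tarn → Neston = 4 mi.

4 mi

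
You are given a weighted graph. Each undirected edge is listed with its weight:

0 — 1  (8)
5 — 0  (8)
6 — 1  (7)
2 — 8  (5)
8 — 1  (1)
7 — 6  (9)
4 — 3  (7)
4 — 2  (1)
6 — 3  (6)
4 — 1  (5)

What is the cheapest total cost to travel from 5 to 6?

23

Running Dijkstra from 5:
5: 0
0: 8  (via 5)
1: 16  (via 0)
8: 17  (via 1)
4: 21  (via 1)
2: 22  (via 8)
6: 23  (via 1)
Shortest route: 5 → 0 → 1 → 6 = 23.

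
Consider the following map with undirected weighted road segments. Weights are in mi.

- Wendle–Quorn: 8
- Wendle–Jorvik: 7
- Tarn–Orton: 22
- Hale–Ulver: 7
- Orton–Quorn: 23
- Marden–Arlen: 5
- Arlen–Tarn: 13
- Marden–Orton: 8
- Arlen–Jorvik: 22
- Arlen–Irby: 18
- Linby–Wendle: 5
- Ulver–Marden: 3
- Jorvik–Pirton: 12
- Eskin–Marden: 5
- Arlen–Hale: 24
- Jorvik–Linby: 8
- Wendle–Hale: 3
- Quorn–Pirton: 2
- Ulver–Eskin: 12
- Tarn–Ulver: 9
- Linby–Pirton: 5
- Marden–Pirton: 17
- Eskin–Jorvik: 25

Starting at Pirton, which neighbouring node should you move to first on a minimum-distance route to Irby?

Marden

Compare a few routes:
Pirton–Quorn–Wendle–Hale–Ulver–Marden–Arlen–Irby: 2+8+3+7+3+5+18 = 46
Pirton–Linby–Wendle–Hale–Ulver–Marden–Arlen–Irby: 5+5+3+7+3+5+18 = 46
Pirton–Marden–Arlen–Irby: 17+5+18 = 40
The minimum is 40 mi via Pirton–Marden–Arlen–Irby.
So from Pirton the first move is to Marden.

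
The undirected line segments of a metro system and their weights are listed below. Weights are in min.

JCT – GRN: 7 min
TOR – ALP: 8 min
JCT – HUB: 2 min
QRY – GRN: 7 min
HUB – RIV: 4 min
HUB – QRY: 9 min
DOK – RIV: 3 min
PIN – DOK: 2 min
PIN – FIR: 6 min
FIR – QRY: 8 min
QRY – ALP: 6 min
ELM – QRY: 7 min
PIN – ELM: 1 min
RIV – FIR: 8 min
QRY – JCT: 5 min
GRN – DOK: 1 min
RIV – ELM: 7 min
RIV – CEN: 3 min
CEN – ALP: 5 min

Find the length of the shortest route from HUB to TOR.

20 min

Running Dijkstra from HUB:
HUB: 0
JCT: 2  (via HUB)
RIV: 4  (via HUB)
QRY: 7  (via JCT)
CEN: 7  (via RIV)
DOK: 7  (via RIV)
GRN: 8  (via DOK)
PIN: 9  (via DOK)
ELM: 10  (via PIN)
ALP: 12  (via CEN)
FIR: 12  (via RIV)
TOR: 20  (via ALP)
Shortest route: HUB → RIV → CEN → ALP → TOR = 20 min.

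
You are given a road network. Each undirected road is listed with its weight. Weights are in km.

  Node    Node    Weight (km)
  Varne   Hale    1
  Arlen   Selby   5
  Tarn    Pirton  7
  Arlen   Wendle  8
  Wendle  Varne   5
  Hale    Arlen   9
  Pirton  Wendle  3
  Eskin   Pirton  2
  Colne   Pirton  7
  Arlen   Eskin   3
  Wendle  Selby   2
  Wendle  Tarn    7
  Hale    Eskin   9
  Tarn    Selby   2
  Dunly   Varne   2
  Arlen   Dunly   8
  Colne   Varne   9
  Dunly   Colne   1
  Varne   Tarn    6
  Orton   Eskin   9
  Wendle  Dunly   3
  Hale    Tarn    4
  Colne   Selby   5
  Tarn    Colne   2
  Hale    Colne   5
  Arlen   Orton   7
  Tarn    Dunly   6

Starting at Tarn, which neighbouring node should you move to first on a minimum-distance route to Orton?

Compare a few routes:
Tarn → Selby → Wendle → Pirton → Eskin → Orton: 2+2+3+2+9 = 18
Tarn → Selby → Arlen → Orton: 2+5+7 = 14
Tarn → Pirton → Eskin → Orton: 7+2+9 = 18
Tarn → Colne → Dunly → Arlen → Orton: 2+1+8+7 = 18
Cheapest is Tarn → Selby → Arlen → Orton at 14 km.
So from Tarn the first move is to Selby.

Selby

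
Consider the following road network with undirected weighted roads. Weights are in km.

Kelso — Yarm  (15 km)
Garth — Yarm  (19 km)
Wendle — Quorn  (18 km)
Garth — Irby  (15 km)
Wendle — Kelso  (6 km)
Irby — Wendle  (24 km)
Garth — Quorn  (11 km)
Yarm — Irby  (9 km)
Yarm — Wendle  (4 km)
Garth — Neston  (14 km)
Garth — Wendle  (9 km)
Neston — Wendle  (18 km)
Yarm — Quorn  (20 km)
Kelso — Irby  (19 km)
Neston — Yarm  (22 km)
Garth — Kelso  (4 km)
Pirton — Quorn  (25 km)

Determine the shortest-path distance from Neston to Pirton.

50 km

Candidate routes:
Neston–Garth–Quorn–Pirton: 14+11+25 = 50
Neston–Wendle–Quorn–Pirton: 18+18+25 = 61
Neston–Wendle–Garth–Quorn–Pirton: 18+9+11+25 = 63
Neston–Wendle–Kelso–Garth–Quorn–Pirton: 18+6+4+11+25 = 64
Cheapest is Neston–Garth–Quorn–Pirton at 50 km.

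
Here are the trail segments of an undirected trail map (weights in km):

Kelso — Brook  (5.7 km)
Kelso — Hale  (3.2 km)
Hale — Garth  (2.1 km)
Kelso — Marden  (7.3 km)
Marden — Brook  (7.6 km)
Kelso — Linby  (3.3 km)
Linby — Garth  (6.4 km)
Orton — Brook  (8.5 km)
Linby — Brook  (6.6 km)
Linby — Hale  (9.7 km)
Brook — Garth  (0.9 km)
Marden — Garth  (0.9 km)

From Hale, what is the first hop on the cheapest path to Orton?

Garth

Compare a few routes:
Hale–Garth–Brook–Orton: 2.1+0.9+8.5 = 11.5
Hale–Kelso–Brook–Orton: 3.2+5.7+8.5 = 17.4
The minimum is 11.5 km via Hale–Garth–Brook–Orton.
So from Hale the first move is to Garth.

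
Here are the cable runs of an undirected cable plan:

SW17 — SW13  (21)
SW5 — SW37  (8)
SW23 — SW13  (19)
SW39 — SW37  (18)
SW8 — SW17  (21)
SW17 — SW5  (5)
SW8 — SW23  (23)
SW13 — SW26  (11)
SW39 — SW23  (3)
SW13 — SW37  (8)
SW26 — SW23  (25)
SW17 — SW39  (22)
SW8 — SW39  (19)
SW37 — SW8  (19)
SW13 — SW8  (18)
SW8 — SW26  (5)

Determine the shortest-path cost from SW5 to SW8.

Enumerating some paths:
SW5–SW37–SW13–SW26–SW8: 8+8+11+5 = 32
SW5–SW17–SW8: 5+21 = 26
SW5–SW37–SW8: 8+19 = 27
Cheapest is SW5–SW17–SW8 at 26.

26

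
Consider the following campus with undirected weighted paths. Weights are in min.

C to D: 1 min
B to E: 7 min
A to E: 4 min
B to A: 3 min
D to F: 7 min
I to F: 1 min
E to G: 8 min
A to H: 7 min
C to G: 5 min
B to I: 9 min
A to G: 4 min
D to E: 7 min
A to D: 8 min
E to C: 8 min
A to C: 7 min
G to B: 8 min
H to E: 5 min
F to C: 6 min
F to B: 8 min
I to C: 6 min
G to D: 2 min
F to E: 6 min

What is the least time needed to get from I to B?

Compare a few routes:
I - F - E - A - B: 1+6+4+3 = 14
I - B: 9 = 9
The minimum is 9 min via I - B.

9 min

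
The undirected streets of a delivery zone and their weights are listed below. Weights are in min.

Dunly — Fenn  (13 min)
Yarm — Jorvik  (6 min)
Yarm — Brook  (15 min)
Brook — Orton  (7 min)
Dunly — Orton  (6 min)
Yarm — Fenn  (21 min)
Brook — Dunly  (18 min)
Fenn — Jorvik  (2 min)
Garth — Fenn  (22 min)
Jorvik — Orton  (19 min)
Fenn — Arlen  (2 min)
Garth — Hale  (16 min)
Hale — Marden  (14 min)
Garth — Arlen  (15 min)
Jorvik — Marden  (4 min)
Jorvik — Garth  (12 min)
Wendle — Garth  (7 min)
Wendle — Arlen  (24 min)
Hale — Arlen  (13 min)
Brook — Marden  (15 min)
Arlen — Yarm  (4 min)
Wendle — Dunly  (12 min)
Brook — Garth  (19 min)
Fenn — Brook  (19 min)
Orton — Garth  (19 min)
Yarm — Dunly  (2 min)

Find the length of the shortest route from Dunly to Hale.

19 min

Shortest distances from Dunly:
Dunly: 0
Yarm: 2  (via Dunly)
Orton: 6  (via Dunly)
Arlen: 6  (via Yarm)
Jorvik: 8  (via Yarm)
Fenn: 8  (via Arlen)
Marden: 12  (via Jorvik)
Wendle: 12  (via Dunly)
Brook: 13  (via Orton)
Garth: 19  (via Wendle)
Hale: 19  (via Arlen)
Shortest route: Dunly → Yarm → Arlen → Hale = 19 min.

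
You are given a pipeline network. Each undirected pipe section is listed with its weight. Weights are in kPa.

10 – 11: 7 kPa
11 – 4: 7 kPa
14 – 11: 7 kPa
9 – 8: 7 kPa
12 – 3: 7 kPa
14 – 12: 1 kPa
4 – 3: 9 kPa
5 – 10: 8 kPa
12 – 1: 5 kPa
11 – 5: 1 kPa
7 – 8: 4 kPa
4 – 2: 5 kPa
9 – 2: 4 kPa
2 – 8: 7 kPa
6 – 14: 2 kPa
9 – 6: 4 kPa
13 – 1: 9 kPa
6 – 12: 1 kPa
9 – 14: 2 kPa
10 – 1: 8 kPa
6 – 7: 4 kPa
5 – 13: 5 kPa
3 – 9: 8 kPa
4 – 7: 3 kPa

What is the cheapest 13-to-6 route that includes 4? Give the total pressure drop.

20 kPa

Best 13 to 4: 13 → 5 → 11 → 4 costing 13
Shortest 4→6: 4 → 7 → 6 = 7
Total via 4: 13 + 7 = 20 kPa.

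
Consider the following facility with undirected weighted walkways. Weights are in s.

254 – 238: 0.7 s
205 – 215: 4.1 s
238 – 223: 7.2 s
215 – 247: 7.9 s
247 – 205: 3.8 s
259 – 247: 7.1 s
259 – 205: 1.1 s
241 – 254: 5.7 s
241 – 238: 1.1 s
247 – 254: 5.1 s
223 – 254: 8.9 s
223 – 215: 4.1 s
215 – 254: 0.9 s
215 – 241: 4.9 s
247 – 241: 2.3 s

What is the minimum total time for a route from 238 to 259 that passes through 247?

8.3 s

Best 238 to 247: 238–241–247 costing 3.4
Shortest 247→259: 247–205–259 = 4.9
Total via 247: 3.4 + 4.9 = 8.3 s.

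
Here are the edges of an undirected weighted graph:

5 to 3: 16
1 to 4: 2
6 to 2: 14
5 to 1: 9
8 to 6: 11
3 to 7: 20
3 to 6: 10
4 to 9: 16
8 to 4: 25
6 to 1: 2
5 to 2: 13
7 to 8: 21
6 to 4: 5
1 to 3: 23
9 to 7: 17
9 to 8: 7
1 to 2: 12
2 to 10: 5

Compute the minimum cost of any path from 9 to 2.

30

Settle nodes by increasing distance from 9:
9: 0
8: 7  (via 9)
4: 16  (via 9)
7: 17  (via 9)
1: 18  (via 4)
6: 18  (via 8)
5: 27  (via 1)
3: 28  (via 6)
2: 30  (via 1)
Shortest route: 9 → 4 → 1 → 2 = 30.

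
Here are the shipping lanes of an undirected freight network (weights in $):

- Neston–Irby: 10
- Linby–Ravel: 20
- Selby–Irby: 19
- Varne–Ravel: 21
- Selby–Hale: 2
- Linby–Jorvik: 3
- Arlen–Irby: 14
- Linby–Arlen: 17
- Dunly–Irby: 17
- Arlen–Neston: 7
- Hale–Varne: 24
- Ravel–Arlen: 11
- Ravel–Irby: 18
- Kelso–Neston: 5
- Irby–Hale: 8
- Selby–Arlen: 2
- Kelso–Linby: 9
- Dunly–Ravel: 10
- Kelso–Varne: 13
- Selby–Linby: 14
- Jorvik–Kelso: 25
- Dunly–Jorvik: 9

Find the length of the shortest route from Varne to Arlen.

Shortest distances from Varne:
Varne: 0
Kelso: 13  (via Varne)
Neston: 18  (via Kelso)
Ravel: 21  (via Varne)
Linby: 22  (via Kelso)
Hale: 24  (via Varne)
Arlen: 25  (via Neston)
Shortest route: Varne → Kelso → Neston → Arlen = $25.

$25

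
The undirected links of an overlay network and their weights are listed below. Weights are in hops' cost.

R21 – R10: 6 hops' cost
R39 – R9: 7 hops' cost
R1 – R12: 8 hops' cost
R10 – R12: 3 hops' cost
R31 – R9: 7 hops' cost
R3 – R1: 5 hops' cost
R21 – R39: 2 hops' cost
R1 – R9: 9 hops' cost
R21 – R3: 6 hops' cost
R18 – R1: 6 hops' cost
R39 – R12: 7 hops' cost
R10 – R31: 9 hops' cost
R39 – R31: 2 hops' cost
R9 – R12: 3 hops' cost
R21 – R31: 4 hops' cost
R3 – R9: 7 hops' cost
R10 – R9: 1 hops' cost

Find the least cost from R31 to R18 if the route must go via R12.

23 hops' cost

Best R31 to R12: R31 → R39 → R12 costing 9
Best R12 to R18: R12 → R1 → R18 costing 14
Total via R12: 9 + 14 = 23 hops' cost.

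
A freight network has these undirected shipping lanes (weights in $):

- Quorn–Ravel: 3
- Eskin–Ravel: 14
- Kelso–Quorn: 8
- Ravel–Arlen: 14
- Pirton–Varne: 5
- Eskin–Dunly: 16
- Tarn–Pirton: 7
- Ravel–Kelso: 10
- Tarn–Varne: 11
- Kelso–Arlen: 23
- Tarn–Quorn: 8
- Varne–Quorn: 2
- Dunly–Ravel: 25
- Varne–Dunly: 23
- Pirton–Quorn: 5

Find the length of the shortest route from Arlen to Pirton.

$22

Compare a few routes:
Arlen - Ravel - Quorn - Pirton: 14+3+5 = 22
Arlen - Ravel - Quorn - Varne - Pirton: 14+3+2+5 = 24
The minimum is $22 via Arlen - Ravel - Quorn - Pirton.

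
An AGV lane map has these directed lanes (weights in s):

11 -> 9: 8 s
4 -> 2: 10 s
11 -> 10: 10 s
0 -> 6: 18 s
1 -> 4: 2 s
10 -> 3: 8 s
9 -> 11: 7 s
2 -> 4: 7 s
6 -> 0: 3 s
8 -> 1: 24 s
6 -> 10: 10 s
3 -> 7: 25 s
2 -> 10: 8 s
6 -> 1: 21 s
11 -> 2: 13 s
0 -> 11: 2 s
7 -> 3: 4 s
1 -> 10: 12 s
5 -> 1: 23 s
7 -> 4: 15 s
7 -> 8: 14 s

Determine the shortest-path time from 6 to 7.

Compare a few routes:
6–0–11–10–3–7: 3+2+10+8+25 = 48
6–10–3–7: 10+8+25 = 43
Cheapest is 6–10–3–7 at 43 s.

43 s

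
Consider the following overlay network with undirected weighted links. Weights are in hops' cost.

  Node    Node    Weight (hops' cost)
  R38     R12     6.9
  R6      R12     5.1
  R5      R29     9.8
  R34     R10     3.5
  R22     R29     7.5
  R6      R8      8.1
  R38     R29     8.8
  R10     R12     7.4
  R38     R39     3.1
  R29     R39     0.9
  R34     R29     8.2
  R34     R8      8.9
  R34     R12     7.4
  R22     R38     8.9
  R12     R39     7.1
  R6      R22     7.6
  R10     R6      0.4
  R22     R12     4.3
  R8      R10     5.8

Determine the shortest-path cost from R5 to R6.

Settle nodes by increasing distance from R5:
R5: 0
R29: 9.8  (via R5)
R39: 10.7  (via R29)
R38: 13.8  (via R39)
R22: 17.3  (via R29)
R12: 17.8  (via R39)
R34: 18  (via R29)
R10: 21.5  (via R34)
R6: 21.9  (via R10)
Shortest route: R5–R29–R34–R10–R6 = 21.9 hops' cost.

21.9 hops' cost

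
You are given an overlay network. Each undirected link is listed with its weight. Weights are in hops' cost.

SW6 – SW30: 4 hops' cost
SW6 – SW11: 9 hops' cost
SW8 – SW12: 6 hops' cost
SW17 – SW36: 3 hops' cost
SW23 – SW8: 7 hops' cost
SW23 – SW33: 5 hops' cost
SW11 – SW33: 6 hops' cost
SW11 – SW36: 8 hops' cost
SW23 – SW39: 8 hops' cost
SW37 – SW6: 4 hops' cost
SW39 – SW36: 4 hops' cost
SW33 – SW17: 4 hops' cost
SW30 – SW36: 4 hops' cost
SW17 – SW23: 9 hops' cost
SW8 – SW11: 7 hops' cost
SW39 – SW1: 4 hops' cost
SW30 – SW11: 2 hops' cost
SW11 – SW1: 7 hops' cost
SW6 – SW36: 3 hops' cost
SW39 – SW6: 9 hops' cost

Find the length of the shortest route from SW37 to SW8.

17 hops' cost

Running Dijkstra from SW37:
SW37: 0
SW6: 4  (via SW37)
SW36: 7  (via SW6)
SW30: 8  (via SW6)
SW11: 10  (via SW30)
SW17: 10  (via SW36)
SW39: 11  (via SW36)
SW33: 14  (via SW17)
SW1: 15  (via SW39)
SW8: 17  (via SW11)
Shortest route: SW37 → SW6 → SW30 → SW11 → SW8 = 17 hops' cost.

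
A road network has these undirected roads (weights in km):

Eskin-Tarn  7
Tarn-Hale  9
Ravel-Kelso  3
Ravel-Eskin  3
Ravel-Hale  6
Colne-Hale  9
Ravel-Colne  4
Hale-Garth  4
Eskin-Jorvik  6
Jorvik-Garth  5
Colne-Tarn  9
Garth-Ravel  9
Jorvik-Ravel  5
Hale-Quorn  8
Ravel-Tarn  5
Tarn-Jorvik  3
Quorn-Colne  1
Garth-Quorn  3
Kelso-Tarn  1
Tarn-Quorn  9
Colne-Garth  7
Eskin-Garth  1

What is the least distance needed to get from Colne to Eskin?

5 km

Settle nodes by increasing distance from Colne:
Colne: 0
Quorn: 1  (via Colne)
Garth: 4  (via Quorn)
Ravel: 4  (via Colne)
Eskin: 5  (via Garth)
Shortest route: Colne–Quorn–Garth–Eskin = 5 km.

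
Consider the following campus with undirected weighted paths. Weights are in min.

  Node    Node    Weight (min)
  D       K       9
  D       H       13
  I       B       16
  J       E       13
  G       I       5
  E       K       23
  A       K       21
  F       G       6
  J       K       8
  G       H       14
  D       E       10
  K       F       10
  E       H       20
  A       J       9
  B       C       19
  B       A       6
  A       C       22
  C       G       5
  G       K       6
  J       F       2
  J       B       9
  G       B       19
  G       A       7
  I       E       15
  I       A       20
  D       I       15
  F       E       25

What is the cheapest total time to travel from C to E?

25 min

Running Dijkstra from C:
C: 0
G: 5  (via C)
I: 10  (via G)
F: 11  (via G)
K: 11  (via G)
A: 12  (via G)
J: 13  (via F)
B: 18  (via A)
H: 19  (via G)
D: 20  (via K)
E: 25  (via I)
Shortest route: C → G → I → E = 25 min.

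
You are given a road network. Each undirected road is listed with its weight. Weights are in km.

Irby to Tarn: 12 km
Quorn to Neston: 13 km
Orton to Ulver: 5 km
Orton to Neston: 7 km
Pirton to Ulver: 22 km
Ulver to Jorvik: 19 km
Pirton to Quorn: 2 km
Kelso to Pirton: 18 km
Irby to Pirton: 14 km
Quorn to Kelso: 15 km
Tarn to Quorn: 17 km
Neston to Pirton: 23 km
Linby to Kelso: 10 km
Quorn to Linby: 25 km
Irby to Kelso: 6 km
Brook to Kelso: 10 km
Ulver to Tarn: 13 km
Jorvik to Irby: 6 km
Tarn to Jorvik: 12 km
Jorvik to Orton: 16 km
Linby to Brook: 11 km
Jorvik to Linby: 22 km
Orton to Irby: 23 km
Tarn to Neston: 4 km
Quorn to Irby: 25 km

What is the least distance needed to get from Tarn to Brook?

28 km

Shortest distances from Tarn:
Tarn: 0
Neston: 4  (via Tarn)
Orton: 11  (via Neston)
Irby: 12  (via Tarn)
Jorvik: 12  (via Tarn)
Ulver: 13  (via Tarn)
Quorn: 17  (via Tarn)
Kelso: 18  (via Irby)
Pirton: 19  (via Quorn)
Brook: 28  (via Kelso)
Shortest route: Tarn → Irby → Kelso → Brook = 28 km.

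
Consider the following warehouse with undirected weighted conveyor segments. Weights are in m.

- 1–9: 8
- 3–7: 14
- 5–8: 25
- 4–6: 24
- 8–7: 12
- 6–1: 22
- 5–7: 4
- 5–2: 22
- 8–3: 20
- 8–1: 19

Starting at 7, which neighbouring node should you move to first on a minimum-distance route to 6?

8

Compare a few routes:
7 - 5 - 8 - 1 - 6: 4+25+19+22 = 70
7 - 3 - 8 - 1 - 6: 14+20+19+22 = 75
7 - 8 - 1 - 6: 12+19+22 = 53
Cheapest is 7 - 8 - 1 - 6 at 53 m.
So from 7 the first move is to 8.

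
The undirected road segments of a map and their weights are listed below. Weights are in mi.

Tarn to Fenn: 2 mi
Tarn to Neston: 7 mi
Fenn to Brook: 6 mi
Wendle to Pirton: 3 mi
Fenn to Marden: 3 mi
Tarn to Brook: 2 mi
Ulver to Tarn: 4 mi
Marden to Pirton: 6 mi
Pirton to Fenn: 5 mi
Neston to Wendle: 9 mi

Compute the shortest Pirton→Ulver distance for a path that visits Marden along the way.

15 mi

Shortest Pirton→Marden: Pirton → Marden = 6
Best Marden to Ulver: Marden → Fenn → Tarn → Ulver costing 9
Total via Marden: 6 + 9 = 15 mi.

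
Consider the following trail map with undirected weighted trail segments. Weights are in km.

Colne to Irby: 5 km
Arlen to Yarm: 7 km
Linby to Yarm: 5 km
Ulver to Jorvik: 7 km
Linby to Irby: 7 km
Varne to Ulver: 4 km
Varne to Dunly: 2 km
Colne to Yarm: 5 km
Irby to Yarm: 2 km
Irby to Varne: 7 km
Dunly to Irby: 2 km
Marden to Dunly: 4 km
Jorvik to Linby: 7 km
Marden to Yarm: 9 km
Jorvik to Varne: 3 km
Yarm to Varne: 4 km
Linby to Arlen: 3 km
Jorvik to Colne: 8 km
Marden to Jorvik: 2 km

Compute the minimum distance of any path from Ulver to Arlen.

15 km

Settle nodes by increasing distance from Ulver:
Ulver: 0
Varne: 4  (via Ulver)
Dunly: 6  (via Varne)
Jorvik: 7  (via Ulver)
Yarm: 8  (via Varne)
Irby: 8  (via Dunly)
Marden: 9  (via Jorvik)
Linby: 13  (via Yarm)
Colne: 13  (via Yarm)
Arlen: 15  (via Yarm)
Shortest route: Ulver → Varne → Yarm → Arlen = 15 km.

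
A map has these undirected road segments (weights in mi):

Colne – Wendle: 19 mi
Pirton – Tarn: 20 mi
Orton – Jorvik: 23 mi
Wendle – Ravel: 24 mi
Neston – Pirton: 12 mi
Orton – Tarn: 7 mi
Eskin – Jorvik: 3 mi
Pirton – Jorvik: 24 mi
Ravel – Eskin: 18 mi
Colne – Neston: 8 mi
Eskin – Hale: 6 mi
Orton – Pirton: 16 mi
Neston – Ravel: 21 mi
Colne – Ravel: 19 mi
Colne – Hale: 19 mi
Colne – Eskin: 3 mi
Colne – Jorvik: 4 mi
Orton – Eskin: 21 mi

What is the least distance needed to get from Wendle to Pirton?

39 mi

Settle nodes by increasing distance from Wendle:
Wendle: 0
Colne: 19  (via Wendle)
Eskin: 22  (via Colne)
Jorvik: 23  (via Colne)
Ravel: 24  (via Wendle)
Neston: 27  (via Colne)
Hale: 28  (via Eskin)
Pirton: 39  (via Neston)
Shortest route: Wendle → Colne → Neston → Pirton = 39 mi.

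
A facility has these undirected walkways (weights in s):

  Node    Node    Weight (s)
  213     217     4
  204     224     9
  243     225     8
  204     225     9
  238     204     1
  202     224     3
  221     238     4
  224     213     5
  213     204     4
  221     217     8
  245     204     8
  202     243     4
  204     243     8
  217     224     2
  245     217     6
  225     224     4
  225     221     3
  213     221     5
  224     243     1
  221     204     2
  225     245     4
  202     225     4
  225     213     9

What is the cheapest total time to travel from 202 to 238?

10 s

Running Dijkstra from 202:
202: 0
224: 3  (via 202)
225: 4  (via 202)
243: 4  (via 202)
217: 5  (via 224)
221: 7  (via 225)
245: 8  (via 225)
213: 8  (via 224)
204: 9  (via 221)
238: 10  (via 204)
Shortest route: 202–225–221–204–238 = 10 s.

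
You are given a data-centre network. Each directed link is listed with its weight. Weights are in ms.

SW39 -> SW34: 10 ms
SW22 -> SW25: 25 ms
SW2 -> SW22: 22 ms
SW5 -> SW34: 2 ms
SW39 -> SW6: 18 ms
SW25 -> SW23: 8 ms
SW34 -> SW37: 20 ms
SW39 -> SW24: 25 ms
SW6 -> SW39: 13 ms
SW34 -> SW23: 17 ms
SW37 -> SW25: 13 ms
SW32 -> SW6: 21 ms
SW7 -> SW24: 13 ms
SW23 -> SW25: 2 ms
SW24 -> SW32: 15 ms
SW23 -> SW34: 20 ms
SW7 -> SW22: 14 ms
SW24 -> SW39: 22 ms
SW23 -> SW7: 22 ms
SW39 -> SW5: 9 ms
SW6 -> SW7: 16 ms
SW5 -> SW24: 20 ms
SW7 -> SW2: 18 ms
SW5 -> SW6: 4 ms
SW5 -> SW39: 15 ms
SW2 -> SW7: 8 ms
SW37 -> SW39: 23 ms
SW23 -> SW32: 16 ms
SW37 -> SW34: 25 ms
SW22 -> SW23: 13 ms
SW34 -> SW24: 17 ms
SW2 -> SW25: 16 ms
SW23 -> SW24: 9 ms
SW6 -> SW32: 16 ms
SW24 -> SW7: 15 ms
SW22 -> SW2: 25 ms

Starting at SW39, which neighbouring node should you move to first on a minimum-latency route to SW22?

Compare a few routes:
SW39–SW24–SW7–SW22: 25+15+14 = 54
SW39–SW34–SW24–SW7–SW22: 10+17+15+14 = 56
SW39–SW5–SW6–SW7–SW22: 9+4+16+14 = 43
SW39–SW6–SW7–SW22: 18+16+14 = 48
Cheapest is SW39–SW5–SW6–SW7–SW22 at 43 ms.
So from SW39 the first move is to SW5.

SW5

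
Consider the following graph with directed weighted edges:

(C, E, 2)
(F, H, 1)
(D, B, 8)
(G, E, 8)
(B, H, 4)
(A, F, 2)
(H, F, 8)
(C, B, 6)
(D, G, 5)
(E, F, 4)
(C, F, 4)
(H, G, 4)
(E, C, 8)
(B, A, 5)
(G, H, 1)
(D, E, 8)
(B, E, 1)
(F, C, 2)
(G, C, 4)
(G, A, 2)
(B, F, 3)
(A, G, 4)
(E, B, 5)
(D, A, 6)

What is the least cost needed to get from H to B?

14

Compare a few routes:
H - G - C - E - B: 4+4+2+5 = 15
H - G - C - B: 4+4+6 = 14
The minimum is 14 via H - G - C - B.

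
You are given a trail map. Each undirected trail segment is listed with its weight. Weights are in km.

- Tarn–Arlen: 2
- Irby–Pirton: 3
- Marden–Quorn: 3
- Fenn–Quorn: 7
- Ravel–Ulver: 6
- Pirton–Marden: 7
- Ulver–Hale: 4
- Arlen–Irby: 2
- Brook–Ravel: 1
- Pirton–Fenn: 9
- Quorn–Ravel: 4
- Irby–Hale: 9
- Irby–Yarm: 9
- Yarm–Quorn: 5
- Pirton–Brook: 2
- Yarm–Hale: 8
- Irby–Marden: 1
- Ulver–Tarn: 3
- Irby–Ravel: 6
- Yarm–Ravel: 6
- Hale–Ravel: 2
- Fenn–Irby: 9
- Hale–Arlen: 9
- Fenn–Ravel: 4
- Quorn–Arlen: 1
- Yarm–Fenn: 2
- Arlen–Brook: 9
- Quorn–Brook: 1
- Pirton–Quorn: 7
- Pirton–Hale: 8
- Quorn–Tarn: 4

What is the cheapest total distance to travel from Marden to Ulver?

8 km

Shortest distances from Marden:
Marden: 0
Irby: 1  (via Marden)
Quorn: 3  (via Marden)
Arlen: 3  (via Irby)
Brook: 4  (via Quorn)
Pirton: 4  (via Irby)
Tarn: 5  (via Arlen)
Ravel: 5  (via Brook)
Hale: 7  (via Ravel)
Ulver: 8  (via Tarn)
Shortest route: Marden–Irby–Arlen–Tarn–Ulver = 8 km.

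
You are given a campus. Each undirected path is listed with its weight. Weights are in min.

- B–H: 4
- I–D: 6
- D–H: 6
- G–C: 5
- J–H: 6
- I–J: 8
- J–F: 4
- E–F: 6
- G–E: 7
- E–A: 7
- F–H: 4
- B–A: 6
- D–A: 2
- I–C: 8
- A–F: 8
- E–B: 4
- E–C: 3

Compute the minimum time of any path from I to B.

Shortest distances from I:
I: 0
D: 6  (via I)
A: 8  (via D)
C: 8  (via I)
J: 8  (via I)
E: 11  (via C)
F: 12  (via J)
H: 12  (via D)
G: 13  (via C)
B: 14  (via A)
Shortest route: I → D → A → B = 14 min.

14 min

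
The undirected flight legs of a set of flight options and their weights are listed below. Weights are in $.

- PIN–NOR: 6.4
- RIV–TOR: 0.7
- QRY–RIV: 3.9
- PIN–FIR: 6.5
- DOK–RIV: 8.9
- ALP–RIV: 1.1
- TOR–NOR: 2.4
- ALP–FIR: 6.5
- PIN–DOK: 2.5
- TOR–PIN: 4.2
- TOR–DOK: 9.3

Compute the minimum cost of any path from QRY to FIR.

Enumerating some paths:
QRY → RIV → DOK → PIN → FIR: 3.9+8.9+2.5+6.5 = 21.8
QRY → RIV → TOR → NOR → PIN → FIR: 3.9+0.7+2.4+6.4+6.5 = 19.9
QRY → RIV → TOR → PIN → FIR: 3.9+0.7+4.2+6.5 = 15.3
QRY → RIV → ALP → FIR: 3.9+1.1+6.5 = 11.5
The minimum is $11.5 via QRY → RIV → ALP → FIR.

$11.5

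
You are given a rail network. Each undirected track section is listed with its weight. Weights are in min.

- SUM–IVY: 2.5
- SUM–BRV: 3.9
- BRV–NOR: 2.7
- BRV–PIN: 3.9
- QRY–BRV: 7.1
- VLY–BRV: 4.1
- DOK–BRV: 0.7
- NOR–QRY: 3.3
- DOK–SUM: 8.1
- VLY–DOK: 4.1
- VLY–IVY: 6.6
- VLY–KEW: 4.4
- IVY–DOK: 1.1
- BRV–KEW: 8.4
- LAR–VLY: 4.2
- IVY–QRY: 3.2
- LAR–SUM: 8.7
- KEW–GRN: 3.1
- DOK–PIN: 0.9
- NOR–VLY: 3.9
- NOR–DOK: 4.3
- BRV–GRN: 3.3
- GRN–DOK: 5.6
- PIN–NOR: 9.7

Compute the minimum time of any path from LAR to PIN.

9.2 min

Compare a few routes:
LAR–VLY–BRV–PIN: 4.2+4.1+3.9 = 12.2
LAR–VLY–BRV–DOK–PIN: 4.2+4.1+0.7+0.9 = 9.9
LAR–VLY–DOK–PIN: 4.2+4.1+0.9 = 9.2
The minimum is 9.2 min via LAR–VLY–DOK–PIN.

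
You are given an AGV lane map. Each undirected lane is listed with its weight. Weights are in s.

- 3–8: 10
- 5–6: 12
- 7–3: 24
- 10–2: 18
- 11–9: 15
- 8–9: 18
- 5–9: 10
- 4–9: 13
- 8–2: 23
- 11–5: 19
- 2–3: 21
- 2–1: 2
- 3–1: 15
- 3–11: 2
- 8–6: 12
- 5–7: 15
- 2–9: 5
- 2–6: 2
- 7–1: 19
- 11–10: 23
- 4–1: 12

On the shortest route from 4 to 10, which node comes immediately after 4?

1

Enumerating some paths:
4–9–2–10: 13+5+18 = 36
4–1–2–10: 12+2+18 = 32
The minimum is 32 s via 4–1–2–10.
So from 4 the first move is to 1.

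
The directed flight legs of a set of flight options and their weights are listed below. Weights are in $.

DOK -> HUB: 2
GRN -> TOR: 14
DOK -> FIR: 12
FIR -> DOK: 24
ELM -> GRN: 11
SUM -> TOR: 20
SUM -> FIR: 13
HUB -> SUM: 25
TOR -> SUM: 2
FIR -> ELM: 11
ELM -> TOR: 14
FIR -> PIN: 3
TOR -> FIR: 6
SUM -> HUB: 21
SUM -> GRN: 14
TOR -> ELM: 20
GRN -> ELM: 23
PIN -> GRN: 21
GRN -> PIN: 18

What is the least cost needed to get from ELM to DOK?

$44

Settle nodes by increasing distance from ELM:
ELM: 0
GRN: 11  (via ELM)
TOR: 14  (via ELM)
SUM: 16  (via TOR)
FIR: 20  (via TOR)
PIN: 23  (via FIR)
HUB: 37  (via SUM)
DOK: 44  (via FIR)
Shortest route: ELM–TOR–FIR–DOK = $44.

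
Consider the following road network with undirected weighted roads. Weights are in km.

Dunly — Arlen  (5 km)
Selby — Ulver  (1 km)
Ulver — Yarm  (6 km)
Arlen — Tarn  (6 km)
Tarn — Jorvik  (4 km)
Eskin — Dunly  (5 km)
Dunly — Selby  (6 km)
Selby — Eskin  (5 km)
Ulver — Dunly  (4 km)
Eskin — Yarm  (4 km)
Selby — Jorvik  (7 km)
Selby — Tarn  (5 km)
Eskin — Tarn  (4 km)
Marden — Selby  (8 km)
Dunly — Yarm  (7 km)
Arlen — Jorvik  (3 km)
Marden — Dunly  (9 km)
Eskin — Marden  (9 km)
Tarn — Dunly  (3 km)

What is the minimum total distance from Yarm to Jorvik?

Compare a few routes:
Yarm → Ulver → Selby → Jorvik: 6+1+7 = 14
Yarm → Eskin → Tarn → Jorvik: 4+4+4 = 12
Cheapest is Yarm → Eskin → Tarn → Jorvik at 12 km.

12 km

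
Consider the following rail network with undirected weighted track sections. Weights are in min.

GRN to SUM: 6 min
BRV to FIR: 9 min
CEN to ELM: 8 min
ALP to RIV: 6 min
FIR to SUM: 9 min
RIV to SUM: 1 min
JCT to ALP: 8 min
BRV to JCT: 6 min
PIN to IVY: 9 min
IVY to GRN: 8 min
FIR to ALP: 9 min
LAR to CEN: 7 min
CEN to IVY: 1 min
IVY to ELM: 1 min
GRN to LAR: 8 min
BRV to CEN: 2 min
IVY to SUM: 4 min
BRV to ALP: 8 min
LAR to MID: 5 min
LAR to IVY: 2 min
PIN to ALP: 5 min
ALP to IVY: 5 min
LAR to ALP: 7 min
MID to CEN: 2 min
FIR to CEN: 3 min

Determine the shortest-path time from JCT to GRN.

17 min

Shortest distances from JCT:
JCT: 0
BRV: 6  (via JCT)
ALP: 8  (via JCT)
CEN: 8  (via BRV)
IVY: 9  (via CEN)
MID: 10  (via CEN)
ELM: 10  (via IVY)
FIR: 11  (via CEN)
LAR: 11  (via IVY)
SUM: 13  (via IVY)
PIN: 13  (via ALP)
RIV: 14  (via ALP)
GRN: 17  (via IVY)
Shortest route: JCT–BRV–CEN–IVY–GRN = 17 min.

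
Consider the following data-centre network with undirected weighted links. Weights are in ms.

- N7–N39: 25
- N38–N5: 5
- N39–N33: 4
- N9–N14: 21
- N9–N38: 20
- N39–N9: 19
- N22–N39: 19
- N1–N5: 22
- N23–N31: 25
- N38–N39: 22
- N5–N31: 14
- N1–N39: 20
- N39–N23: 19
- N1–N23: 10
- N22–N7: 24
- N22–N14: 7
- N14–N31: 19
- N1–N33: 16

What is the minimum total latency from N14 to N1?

46 ms

Candidate routes:
N14 - N31 - N23 - N1: 19+25+10 = 54
N14 - N22 - N39 - N1: 7+19+20 = 46
N14 - N22 - N39 - N23 - N1: 7+19+19+10 = 55
Cheapest is N14 - N22 - N39 - N1 at 46 ms.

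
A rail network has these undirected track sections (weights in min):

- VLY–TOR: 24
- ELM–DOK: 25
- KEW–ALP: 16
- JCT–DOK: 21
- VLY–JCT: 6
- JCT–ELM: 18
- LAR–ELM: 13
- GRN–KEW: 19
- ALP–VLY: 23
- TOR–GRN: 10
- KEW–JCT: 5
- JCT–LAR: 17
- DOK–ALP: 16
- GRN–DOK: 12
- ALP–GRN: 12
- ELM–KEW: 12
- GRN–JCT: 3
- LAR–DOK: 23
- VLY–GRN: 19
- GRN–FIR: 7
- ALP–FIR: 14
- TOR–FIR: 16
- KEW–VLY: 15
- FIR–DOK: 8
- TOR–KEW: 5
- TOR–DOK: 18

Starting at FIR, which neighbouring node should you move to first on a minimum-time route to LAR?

Candidate routes:
FIR–DOK–LAR: 8+23 = 31
FIR–GRN–JCT–LAR: 7+3+17 = 27
FIR–GRN–JCT–KEW–ELM–LAR: 7+3+5+12+13 = 40
The minimum is 27 min via FIR–GRN–JCT–LAR.
So from FIR the first move is to GRN.

GRN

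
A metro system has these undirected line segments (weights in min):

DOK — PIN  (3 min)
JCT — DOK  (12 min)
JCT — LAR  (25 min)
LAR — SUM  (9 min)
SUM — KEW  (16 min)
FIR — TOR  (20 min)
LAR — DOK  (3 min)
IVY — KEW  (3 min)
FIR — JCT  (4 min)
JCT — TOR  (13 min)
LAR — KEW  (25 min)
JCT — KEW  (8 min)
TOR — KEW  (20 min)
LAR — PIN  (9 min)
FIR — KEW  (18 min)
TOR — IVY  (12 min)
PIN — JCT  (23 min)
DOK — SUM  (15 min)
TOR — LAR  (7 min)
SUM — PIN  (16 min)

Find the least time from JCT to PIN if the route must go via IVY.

36 min

Shortest JCT→IVY: JCT → KEW → IVY = 11
Best IVY to PIN: IVY → TOR → LAR → DOK → PIN costing 25
Total via IVY: 11 + 25 = 36 min.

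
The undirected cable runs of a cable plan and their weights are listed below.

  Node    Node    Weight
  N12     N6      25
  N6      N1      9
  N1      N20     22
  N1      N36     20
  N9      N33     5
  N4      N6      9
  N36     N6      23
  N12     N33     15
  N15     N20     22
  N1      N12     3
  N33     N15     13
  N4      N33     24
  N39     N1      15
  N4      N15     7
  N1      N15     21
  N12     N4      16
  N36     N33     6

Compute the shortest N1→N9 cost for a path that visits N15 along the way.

39

Best N1 to N15: N1 → N15 costing 21
Shortest N15→N9: N15 → N33 → N9 = 18
Total via N15: 21 + 18 = 39.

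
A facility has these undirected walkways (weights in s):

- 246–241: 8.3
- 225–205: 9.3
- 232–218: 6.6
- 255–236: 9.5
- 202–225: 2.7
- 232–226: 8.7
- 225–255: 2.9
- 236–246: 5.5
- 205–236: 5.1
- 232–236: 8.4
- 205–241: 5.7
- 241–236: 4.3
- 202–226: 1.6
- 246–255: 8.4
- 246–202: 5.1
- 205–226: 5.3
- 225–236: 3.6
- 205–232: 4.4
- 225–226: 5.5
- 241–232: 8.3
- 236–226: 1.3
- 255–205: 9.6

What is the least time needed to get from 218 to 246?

20.5 s

Enumerating some paths:
218 - 232 - 226 - 236 - 246: 6.6+8.7+1.3+5.5 = 22.1
218 - 232 - 226 - 202 - 246: 6.6+8.7+1.6+5.1 = 22
218 - 232 - 236 - 246: 6.6+8.4+5.5 = 20.5
218 - 232 - 205 - 236 - 246: 6.6+4.4+5.1+5.5 = 21.6
The minimum is 20.5 s via 218 - 232 - 236 - 246.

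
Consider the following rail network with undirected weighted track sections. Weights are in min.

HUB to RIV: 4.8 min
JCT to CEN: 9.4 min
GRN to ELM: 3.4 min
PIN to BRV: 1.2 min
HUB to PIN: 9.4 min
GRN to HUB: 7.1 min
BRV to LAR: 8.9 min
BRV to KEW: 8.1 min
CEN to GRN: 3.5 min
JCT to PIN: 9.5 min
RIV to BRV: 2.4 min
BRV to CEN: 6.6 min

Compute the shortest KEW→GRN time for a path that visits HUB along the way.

Best KEW to HUB: KEW–BRV–RIV–HUB costing 15.3
Best HUB to GRN: HUB–GRN costing 7.1
Total via HUB: 15.3 + 7.1 = 22.4 min.

22.4 min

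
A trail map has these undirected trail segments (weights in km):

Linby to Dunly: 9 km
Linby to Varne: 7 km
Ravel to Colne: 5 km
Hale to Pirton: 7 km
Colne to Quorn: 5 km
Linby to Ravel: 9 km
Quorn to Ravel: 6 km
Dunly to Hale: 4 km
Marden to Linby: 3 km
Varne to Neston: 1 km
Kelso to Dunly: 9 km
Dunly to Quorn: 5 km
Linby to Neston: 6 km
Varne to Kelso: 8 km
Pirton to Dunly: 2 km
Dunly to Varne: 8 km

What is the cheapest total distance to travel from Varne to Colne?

18 km

Running Dijkstra from Varne:
Varne: 0
Neston: 1  (via Varne)
Linby: 7  (via Varne)
Dunly: 8  (via Varne)
Kelso: 8  (via Varne)
Marden: 10  (via Linby)
Pirton: 10  (via Dunly)
Hale: 12  (via Dunly)
Quorn: 13  (via Dunly)
Ravel: 16  (via Linby)
Colne: 18  (via Quorn)
Shortest route: Varne–Dunly–Quorn–Colne = 18 km.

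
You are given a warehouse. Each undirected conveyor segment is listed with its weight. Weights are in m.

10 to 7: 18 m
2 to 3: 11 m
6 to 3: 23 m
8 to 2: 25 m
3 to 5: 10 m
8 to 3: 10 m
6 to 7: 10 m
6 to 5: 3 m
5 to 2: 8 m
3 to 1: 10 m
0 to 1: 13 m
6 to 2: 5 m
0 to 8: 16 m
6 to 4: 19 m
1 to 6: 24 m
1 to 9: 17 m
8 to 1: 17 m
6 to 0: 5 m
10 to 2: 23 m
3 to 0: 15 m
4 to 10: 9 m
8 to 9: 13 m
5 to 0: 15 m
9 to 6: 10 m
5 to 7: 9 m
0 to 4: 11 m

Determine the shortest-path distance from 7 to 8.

29 m

Candidate routes:
7–6–0–8: 10+5+16 = 31
7–5–3–8: 9+10+10 = 29
The minimum is 29 m via 7–5–3–8.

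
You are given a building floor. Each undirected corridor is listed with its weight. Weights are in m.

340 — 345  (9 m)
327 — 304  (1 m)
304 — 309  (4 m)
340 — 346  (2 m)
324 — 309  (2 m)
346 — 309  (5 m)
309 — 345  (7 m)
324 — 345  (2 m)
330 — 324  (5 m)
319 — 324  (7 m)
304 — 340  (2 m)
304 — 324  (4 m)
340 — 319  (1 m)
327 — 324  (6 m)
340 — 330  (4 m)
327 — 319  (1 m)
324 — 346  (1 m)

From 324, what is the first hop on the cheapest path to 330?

330

Compare a few routes:
324 → 346 → 340 → 330: 1+2+4 = 7
324 → 330: 5 = 5
Cheapest is 324 → 330 at 5 m.
So from 324 the first move is to 330.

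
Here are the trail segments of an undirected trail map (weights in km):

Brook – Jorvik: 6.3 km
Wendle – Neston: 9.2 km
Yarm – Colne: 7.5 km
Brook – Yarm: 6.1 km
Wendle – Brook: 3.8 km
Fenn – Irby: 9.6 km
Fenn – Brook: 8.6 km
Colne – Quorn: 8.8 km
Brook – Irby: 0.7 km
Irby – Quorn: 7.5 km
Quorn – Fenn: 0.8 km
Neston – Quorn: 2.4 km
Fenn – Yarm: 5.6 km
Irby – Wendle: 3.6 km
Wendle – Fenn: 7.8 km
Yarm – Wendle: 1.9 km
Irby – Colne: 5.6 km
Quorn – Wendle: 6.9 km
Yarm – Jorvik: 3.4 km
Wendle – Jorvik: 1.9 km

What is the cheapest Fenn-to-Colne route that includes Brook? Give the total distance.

14.9 km

Shortest Fenn→Brook: Fenn → Brook = 8.6
Shortest Brook→Colne: Brook → Irby → Colne = 6.3
Total via Brook: 8.6 + 6.3 = 14.9 km.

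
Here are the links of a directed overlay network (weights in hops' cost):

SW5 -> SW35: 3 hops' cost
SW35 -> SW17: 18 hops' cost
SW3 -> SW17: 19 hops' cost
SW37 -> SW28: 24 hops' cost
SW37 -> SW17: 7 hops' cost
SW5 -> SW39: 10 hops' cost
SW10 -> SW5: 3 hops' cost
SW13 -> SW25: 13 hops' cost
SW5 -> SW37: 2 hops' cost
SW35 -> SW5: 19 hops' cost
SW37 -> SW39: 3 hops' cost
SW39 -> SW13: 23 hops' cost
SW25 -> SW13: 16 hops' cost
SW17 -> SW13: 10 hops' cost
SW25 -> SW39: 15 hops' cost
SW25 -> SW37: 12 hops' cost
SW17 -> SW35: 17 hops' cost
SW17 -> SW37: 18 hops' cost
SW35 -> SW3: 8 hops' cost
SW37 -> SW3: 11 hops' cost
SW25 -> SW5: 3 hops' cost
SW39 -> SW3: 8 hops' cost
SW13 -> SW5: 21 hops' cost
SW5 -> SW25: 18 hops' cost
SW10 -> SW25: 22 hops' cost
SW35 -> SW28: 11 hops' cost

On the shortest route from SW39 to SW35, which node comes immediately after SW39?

SW13

Enumerating some paths:
SW39 → SW13 → SW5 → SW35: 23+21+3 = 47
SW39 → SW3 → SW17 → SW35: 8+19+17 = 44
SW39 → SW13 → SW25 → SW5 → SW35: 23+13+3+3 = 42
The minimum is 42 hops' cost via SW39 → SW13 → SW25 → SW5 → SW35.
So from SW39 the first move is to SW13.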